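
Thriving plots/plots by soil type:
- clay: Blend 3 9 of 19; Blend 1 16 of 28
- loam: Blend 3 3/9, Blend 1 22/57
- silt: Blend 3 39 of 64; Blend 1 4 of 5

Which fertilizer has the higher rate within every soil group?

Blend 1

Clay: Blend 3 9/19 = 47.4%, Blend 1 16/28 = 57.1% → Blend 1
Loam: Blend 3 3/9 = 33.3%, Blend 1 22/57 = 38.6% → Blend 1
Silt: Blend 3 39/64 = 60.9%, Blend 1 4/5 = 80.0% → Blend 1
Blend 1 has the higher rate in all 3 groups.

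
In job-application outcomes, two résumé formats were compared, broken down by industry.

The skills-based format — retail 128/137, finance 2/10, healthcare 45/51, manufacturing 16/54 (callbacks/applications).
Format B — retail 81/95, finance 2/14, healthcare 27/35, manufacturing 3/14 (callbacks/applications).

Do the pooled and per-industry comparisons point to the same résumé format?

Retail: the skills-based format 128/137 = 93.4%, Format B 81/95 = 85.3% → the skills-based format
Finance: the skills-based format 2/10 = 20.0%, Format B 2/14 = 14.3% → the skills-based format
Healthcare: the skills-based format 45/51 = 88.2%, Format B 27/35 = 77.1% → the skills-based format
Manufacturing: the skills-based format 16/54 = 29.6%, Format B 3/14 = 21.4% → the skills-based format
Overall: the skills-based format 191/252 = 75.8%, Format B 113/158 = 71.5% → the skills-based format
The skills-based format wins overall and in every industry group — no reversal.

Yes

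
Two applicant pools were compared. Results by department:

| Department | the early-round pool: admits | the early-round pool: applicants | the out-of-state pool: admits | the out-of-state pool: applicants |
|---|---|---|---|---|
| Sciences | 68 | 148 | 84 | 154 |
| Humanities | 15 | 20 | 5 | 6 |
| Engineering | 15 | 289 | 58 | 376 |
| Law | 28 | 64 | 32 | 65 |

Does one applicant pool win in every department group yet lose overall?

No

Sciences: the early-round pool 68/148 = 45.9%, the out-of-state pool 84/154 = 54.5% → the out-of-state pool
Humanities: the early-round pool 15/20 = 75.0%, the out-of-state pool 5/6 = 83.3% → the out-of-state pool
Engineering: the early-round pool 15/289 = 5.2%, the out-of-state pool 58/376 = 15.4% → the out-of-state pool
Law: the early-round pool 28/64 = 43.8%, the out-of-state pool 32/65 = 49.2% → the out-of-state pool
Overall: the early-round pool 126/521 = 24.2%, the out-of-state pool 179/601 = 29.8% → the out-of-state pool
The out-of-state pool wins overall and in every department group — no reversal.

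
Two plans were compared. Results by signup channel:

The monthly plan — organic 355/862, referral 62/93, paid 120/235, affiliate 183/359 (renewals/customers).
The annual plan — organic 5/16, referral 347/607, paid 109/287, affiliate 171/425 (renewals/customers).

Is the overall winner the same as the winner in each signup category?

Organic: the monthly plan 355/862 = 41.2%, the annual plan 5/16 = 31.2% → the monthly plan
Referral: the monthly plan 62/93 = 66.7%, the annual plan 347/607 = 57.2% → the monthly plan
Paid: the monthly plan 120/235 = 51.1%, the annual plan 109/287 = 38.0% → the monthly plan
Affiliate: the monthly plan 183/359 = 51.0%, the annual plan 171/425 = 40.2% → the monthly plan
Overall: the monthly plan 720/1549 = 46.5%, the annual plan 632/1335 = 47.3% → the annual plan
The monthly plan wins each signup group but the annual plan wins overall — the comparison reverses. The monthly plan's customers skew toward organic, which has a lower base rate.

No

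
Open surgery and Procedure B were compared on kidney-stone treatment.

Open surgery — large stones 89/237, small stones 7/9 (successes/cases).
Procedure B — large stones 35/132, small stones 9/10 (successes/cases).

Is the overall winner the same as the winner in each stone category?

No

Large stones: open surgery 89/237 = 37.6%, Procedure B 35/132 = 26.5% → open surgery
Small stones: open surgery 7/9 = 77.8%, Procedure B 9/10 = 90.0% → Procedure B
Overall: open surgery 96/246 = 39.0%, Procedure B 44/142 = 31.0% → open surgery
Neither sweeps: open surgery wins 1 of 2 groups, Procedure B wins 1. Open surgery wins overall but not every group — no Simpson reversal.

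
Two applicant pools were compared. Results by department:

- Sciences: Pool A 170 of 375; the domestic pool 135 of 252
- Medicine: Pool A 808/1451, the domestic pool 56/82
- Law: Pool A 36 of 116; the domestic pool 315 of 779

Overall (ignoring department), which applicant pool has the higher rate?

Pool A

Sciences: Pool A 170/375 = 45.3%, the domestic pool 135/252 = 53.6% → the domestic pool
Medicine: Pool A 808/1451 = 55.7%, the domestic pool 56/82 = 68.3% → the domestic pool
Law: Pool A 36/116 = 31.0%, the domestic pool 315/779 = 40.4% → the domestic pool
Overall: Pool A 1014/1942 = 52.2%, the domestic pool 506/1113 = 45.5% → Pool A
(The domestic pool wins every department group but Pool A wins overall — the domestic pool's applicants skew toward the low-rate Law group.)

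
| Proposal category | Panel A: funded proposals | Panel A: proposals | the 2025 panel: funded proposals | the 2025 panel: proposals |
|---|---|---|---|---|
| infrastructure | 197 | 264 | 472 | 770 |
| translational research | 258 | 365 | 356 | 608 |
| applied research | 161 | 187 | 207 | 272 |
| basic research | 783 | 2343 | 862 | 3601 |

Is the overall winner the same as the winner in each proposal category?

Yes

Infrastructure: Panel A 197/264 = 74.6%, the 2025 panel 472/770 = 61.3% → Panel A
Translational research: Panel A 258/365 = 70.7%, the 2025 panel 356/608 = 58.6% → Panel A
Applied research: Panel A 161/187 = 86.1%, the 2025 panel 207/272 = 76.1% → Panel A
Basic research: Panel A 783/2343 = 33.4%, the 2025 panel 862/3601 = 23.9% → Panel A
Overall: Panel A 1399/3159 = 44.3%, the 2025 panel 1897/5251 = 36.1% → Panel A
Panel A wins overall and in every proposal group — no reversal.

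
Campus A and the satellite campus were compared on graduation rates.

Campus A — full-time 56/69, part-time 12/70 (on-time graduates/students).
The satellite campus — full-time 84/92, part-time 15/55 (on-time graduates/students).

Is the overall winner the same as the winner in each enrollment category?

Yes

Full-time: Campus A 56/69 = 81.2%, the satellite campus 84/92 = 91.3% → the satellite campus
Part-time: Campus A 12/70 = 17.1%, the satellite campus 15/55 = 27.3% → the satellite campus
Overall: Campus A 68/139 = 48.9%, the satellite campus 99/147 = 67.3% → the satellite campus
The satellite campus wins overall and in every enrollment group — no reversal.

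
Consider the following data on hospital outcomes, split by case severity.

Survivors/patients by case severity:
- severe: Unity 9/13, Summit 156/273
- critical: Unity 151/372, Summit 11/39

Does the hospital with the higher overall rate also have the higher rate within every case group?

Severe: Unity 9/13 = 69.2%, Summit 156/273 = 57.1% → Unity
Critical: Unity 151/372 = 40.6%, Summit 11/39 = 28.2% → Unity
Overall: Unity 160/385 = 41.6%, Summit 167/312 = 53.5% → Summit
Unity wins each case group but Summit wins overall — the comparison reverses. Unity's patients skew toward critical, which has a lower base rate.

No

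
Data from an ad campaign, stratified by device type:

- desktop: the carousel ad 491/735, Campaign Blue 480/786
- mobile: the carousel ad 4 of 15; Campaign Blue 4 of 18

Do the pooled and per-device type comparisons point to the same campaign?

Yes

Desktop: the carousel ad 491/735 = 66.8%, Campaign Blue 480/786 = 61.1% → the carousel ad
Mobile: the carousel ad 4/15 = 26.7%, Campaign Blue 4/18 = 22.2% → the carousel ad
Overall: the carousel ad 495/750 = 66.0%, Campaign Blue 484/804 = 60.2% → the carousel ad
The carousel ad wins overall and in every device group — no reversal.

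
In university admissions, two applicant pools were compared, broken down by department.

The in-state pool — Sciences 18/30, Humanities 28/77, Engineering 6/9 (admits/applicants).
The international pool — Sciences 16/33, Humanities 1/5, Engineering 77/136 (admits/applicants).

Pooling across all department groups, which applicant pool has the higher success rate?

the international pool

Sciences: the in-state pool 18/30 = 60.0%, the international pool 16/33 = 48.5% → the in-state pool
Humanities: the in-state pool 28/77 = 36.4%, the international pool 1/5 = 20.0% → the in-state pool
Engineering: the in-state pool 6/9 = 66.7%, the international pool 77/136 = 56.6% → the in-state pool
Overall: the in-state pool 52/116 = 44.8%, the international pool 94/174 = 54.0% → the international pool
(The in-state pool wins every department group but the international pool wins overall — the in-state pool's applicants skew toward the low-rate Humanities group.)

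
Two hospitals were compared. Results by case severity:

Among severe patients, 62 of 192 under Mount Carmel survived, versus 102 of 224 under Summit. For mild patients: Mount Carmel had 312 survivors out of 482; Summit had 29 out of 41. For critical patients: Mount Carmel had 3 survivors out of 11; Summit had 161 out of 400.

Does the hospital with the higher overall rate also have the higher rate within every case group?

Severe: Mount Carmel 62/192 = 32.3%, Summit 102/224 = 45.5% → Summit
Mild: Mount Carmel 312/482 = 64.7%, Summit 29/41 = 70.7% → Summit
Critical: Mount Carmel 3/11 = 27.3%, Summit 161/400 = 40.2% → Summit
Overall: Mount Carmel 377/685 = 55.0%, Summit 292/665 = 43.9% → Mount Carmel
Summit wins each case group but Mount Carmel wins overall — the comparison reverses. Summit's patients skew toward critical, which has a lower base rate.

No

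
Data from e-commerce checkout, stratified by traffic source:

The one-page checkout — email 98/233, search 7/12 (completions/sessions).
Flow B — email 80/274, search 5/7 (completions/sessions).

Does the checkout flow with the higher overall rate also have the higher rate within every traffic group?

No

Email: the one-page checkout 98/233 = 42.1%, Flow B 80/274 = 29.2% → the one-page checkout
Search: the one-page checkout 7/12 = 58.3%, Flow B 5/7 = 71.4% → Flow B
Overall: the one-page checkout 105/245 = 42.9%, Flow B 85/281 = 30.2% → the one-page checkout
Neither sweeps: the one-page checkout wins 1 of 2 groups, Flow B wins 1. The one-page checkout wins overall but not every group — no Simpson reversal.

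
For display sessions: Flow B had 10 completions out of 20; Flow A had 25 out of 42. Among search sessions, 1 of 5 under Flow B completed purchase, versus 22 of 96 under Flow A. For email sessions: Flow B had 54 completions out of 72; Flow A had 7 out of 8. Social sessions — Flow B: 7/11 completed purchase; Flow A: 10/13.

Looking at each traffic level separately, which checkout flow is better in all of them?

Flow A

Display: Flow B 10/20 = 50.0%, Flow A 25/42 = 59.5% → Flow A
Search: Flow B 1/5 = 20.0%, Flow A 22/96 = 22.9% → Flow A
Email: Flow B 54/72 = 75.0%, Flow A 7/8 = 87.5% → Flow A
Social: Flow B 7/11 = 63.6%, Flow A 10/13 = 76.9% → Flow A
Flow A has the higher rate in all 4 groups.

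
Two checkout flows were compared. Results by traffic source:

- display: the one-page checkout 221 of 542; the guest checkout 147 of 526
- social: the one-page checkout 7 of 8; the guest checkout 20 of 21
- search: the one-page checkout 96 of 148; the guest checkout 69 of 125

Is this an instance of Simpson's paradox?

Display: the one-page checkout 221/542 = 40.8%, the guest checkout 147/526 = 27.9% → the one-page checkout
Social: the one-page checkout 7/8 = 87.5%, the guest checkout 20/21 = 95.2% → the guest checkout
Search: the one-page checkout 96/148 = 64.9%, the guest checkout 69/125 = 55.2% → the one-page checkout
Overall: the one-page checkout 324/698 = 46.4%, the guest checkout 236/672 = 35.1% → the one-page checkout
Neither sweeps: the one-page checkout wins 2 of 3 groups, the guest checkout wins 1. The one-page checkout wins overall but not every group — no Simpson reversal.

No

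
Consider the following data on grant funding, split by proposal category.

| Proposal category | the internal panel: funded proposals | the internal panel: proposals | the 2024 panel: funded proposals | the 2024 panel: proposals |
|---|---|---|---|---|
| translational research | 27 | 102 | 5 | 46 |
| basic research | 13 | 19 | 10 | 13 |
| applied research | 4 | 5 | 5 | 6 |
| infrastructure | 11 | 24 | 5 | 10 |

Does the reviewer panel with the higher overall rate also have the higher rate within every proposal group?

Translational research: the internal panel 27/102 = 26.5%, the 2024 panel 5/46 = 10.9% → the internal panel
Basic research: the internal panel 13/19 = 68.4%, the 2024 panel 10/13 = 76.9% → the 2024 panel
Applied research: the internal panel 4/5 = 80.0%, the 2024 panel 5/6 = 83.3% → the 2024 panel
Infrastructure: the internal panel 11/24 = 45.8%, the 2024 panel 5/10 = 50.0% → the 2024 panel
Overall: the internal panel 55/150 = 36.7%, the 2024 panel 25/75 = 33.3% → the internal panel
Neither sweeps: the internal panel wins 1 of 4 groups, the 2024 panel wins 3. The internal panel wins overall but not every group — no Simpson reversal.

No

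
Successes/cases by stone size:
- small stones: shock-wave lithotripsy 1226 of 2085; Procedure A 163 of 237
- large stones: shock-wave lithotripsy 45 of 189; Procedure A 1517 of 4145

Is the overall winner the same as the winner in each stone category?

No

Small stones: shock-wave lithotripsy 1226/2085 = 58.8%, Procedure A 163/237 = 68.8% → Procedure A
Large stones: shock-wave lithotripsy 45/189 = 23.8%, Procedure A 1517/4145 = 36.6% → Procedure A
Overall: shock-wave lithotripsy 1271/2274 = 55.9%, Procedure A 1680/4382 = 38.3% → shock-wave lithotripsy
Procedure A wins each stone group but shock-wave lithotripsy wins overall — the comparison reverses. Procedure A's cases skew toward large stones, which has a lower base rate.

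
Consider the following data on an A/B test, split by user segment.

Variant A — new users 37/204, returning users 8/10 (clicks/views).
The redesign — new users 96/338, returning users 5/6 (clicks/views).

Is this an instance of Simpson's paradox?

New users: Variant A 37/204 = 18.1%, the redesign 96/338 = 28.4% → the redesign
Returning users: Variant A 8/10 = 80.0%, the redesign 5/6 = 83.3% → the redesign
Overall: Variant A 45/214 = 21.0%, the redesign 101/344 = 29.4% → the redesign
The redesign wins overall and in every user group — no reversal.

No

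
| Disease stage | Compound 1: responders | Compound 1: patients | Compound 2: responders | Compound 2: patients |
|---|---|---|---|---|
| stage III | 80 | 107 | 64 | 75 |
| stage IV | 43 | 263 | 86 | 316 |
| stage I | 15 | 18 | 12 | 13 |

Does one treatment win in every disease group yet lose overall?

Stage III: Compound 1 80/107 = 74.8%, Compound 2 64/75 = 85.3% → Compound 2
Stage IV: Compound 1 43/263 = 16.3%, Compound 2 86/316 = 27.2% → Compound 2
Stage I: Compound 1 15/18 = 83.3%, Compound 2 12/13 = 92.3% → Compound 2
Overall: Compound 1 138/388 = 35.6%, Compound 2 162/404 = 40.1% → Compound 2
Compound 2 wins overall and in every disease group — no reversal.

No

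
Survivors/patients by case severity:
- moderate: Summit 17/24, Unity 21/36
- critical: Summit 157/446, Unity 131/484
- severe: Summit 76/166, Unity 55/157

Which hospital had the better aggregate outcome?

Summit

Moderate: Summit 17/24 = 70.8%, Unity 21/36 = 58.3% → Summit
Critical: Summit 157/446 = 35.2%, Unity 131/484 = 27.1% → Summit
Severe: Summit 76/166 = 45.8%, Unity 55/157 = 35.0% → Summit
Overall: Summit 250/636 = 39.3%, Unity 207/677 = 30.6% → Summit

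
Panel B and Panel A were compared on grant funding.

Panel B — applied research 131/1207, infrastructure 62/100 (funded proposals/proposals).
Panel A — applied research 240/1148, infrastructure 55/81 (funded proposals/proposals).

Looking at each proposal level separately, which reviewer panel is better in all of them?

Panel A

Applied research: Panel B 131/1207 = 10.9%, Panel A 240/1148 = 20.9% → Panel A
Infrastructure: Panel B 62/100 = 62.0%, Panel A 55/81 = 67.9% → Panel A
Panel A has the higher rate in both groups.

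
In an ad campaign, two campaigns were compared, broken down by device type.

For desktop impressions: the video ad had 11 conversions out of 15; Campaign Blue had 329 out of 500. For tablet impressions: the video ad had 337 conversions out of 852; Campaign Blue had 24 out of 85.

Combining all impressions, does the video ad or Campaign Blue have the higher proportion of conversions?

Campaign Blue

Desktop: the video ad 11/15 = 73.3%, Campaign Blue 329/500 = 65.8% → the video ad
Tablet: the video ad 337/852 = 39.6%, Campaign Blue 24/85 = 28.2% → the video ad
Overall: the video ad 348/867 = 40.1%, Campaign Blue 353/585 = 60.3% → Campaign Blue
(The video ad wins every device group but Campaign Blue wins overall — the video ad's impressions skew toward the low-rate tablet group.)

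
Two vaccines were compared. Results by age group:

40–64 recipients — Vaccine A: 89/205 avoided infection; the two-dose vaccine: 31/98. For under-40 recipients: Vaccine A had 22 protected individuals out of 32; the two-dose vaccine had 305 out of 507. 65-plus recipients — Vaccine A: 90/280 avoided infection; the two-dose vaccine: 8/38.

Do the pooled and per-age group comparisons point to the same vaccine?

No

40–64: Vaccine A 89/205 = 43.4%, the two-dose vaccine 31/98 = 31.6% → Vaccine A
Under-40: Vaccine A 22/32 = 68.8%, the two-dose vaccine 305/507 = 60.2% → Vaccine A
65-plus: Vaccine A 90/280 = 32.1%, the two-dose vaccine 8/38 = 21.1% → Vaccine A
Overall: Vaccine A 201/517 = 38.9%, the two-dose vaccine 344/643 = 53.5% → the two-dose vaccine
Vaccine A wins each age group but the two-dose vaccine wins overall — the comparison reverses. Vaccine A's recipients skew toward 65-plus, which has a lower base rate.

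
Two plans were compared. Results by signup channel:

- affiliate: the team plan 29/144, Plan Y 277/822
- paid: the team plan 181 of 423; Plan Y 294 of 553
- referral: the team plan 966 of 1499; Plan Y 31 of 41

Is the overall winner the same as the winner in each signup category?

Affiliate: the team plan 29/144 = 20.1%, Plan Y 277/822 = 33.7% → Plan Y
Paid: the team plan 181/423 = 42.8%, Plan Y 294/553 = 53.2% → Plan Y
Referral: the team plan 966/1499 = 64.4%, Plan Y 31/41 = 75.6% → Plan Y
Overall: the team plan 1176/2066 = 56.9%, Plan Y 602/1416 = 42.5% → the team plan
Plan Y wins each signup group but the team plan wins overall — the comparison reverses. Plan Y's customers skew toward affiliate, which has a lower base rate.

No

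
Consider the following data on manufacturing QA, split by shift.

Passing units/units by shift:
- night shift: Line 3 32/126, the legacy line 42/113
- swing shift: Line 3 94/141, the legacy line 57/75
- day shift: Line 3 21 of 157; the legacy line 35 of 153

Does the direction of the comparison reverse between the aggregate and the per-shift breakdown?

No

Night shift: Line 3 32/126 = 25.4%, the legacy line 42/113 = 37.2% → the legacy line
Swing shift: Line 3 94/141 = 66.7%, the legacy line 57/75 = 76.0% → the legacy line
Day shift: Line 3 21/157 = 13.4%, the legacy line 35/153 = 22.9% → the legacy line
Overall: Line 3 147/424 = 34.7%, the legacy line 134/341 = 39.3% → the legacy line
The legacy line wins overall and in every shift group — no reversal.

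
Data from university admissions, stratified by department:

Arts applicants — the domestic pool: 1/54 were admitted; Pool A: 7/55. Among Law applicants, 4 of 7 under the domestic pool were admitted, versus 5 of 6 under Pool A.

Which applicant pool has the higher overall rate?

Pool A

Arts: the domestic pool 1/54 = 1.9%, Pool A 7/55 = 12.7% → Pool A
Law: the domestic pool 4/7 = 57.1%, Pool A 5/6 = 83.3% → Pool A
Overall: the domestic pool 5/61 = 8.2%, Pool A 12/61 = 19.7% → Pool A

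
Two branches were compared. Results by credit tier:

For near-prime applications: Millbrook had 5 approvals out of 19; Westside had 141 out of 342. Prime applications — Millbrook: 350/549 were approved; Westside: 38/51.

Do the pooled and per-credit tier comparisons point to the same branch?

Near-prime: Millbrook 5/19 = 26.3%, Westside 141/342 = 41.2% → Westside
Prime: Millbrook 350/549 = 63.8%, Westside 38/51 = 74.5% → Westside
Overall: Millbrook 355/568 = 62.5%, Westside 179/393 = 45.5% → Millbrook
Westside wins each credit group but Millbrook wins overall — the comparison reverses. Westside's applications skew toward near-prime, which has a lower base rate.

No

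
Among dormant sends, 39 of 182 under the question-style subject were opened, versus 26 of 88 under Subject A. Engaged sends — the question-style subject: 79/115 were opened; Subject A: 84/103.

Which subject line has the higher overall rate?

Subject A

Dormant: the question-style subject 39/182 = 21.4%, Subject A 26/88 = 29.5% → Subject A
Engaged: the question-style subject 79/115 = 68.7%, Subject A 84/103 = 81.6% → Subject A
Overall: the question-style subject 118/297 = 39.7%, Subject A 110/191 = 57.6% → Subject A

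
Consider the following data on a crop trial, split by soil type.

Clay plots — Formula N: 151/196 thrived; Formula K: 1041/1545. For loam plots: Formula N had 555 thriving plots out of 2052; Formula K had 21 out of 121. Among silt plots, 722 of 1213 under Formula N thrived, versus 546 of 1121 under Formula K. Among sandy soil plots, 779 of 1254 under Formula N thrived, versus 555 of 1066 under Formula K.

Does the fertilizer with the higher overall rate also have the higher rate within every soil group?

Clay: Formula N 151/196 = 77.0%, Formula K 1041/1545 = 67.4% → Formula N
Loam: Formula N 555/2052 = 27.0%, Formula K 21/121 = 17.4% → Formula N
Silt: Formula N 722/1213 = 59.5%, Formula K 546/1121 = 48.7% → Formula N
Sandy soil: Formula N 779/1254 = 62.1%, Formula K 555/1066 = 52.1% → Formula N
Overall: Formula N 2207/4715 = 46.8%, Formula K 2163/3853 = 56.1% → Formula K
Formula N wins each soil group but Formula K wins overall — the comparison reverses. Formula N's plots skew toward loam, which has a lower base rate.

No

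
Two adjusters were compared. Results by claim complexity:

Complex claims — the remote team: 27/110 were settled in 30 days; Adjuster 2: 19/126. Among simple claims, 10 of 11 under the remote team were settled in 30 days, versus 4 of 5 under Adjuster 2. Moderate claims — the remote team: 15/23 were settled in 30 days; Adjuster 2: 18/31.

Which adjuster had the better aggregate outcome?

the remote team

Complex: the remote team 27/110 = 24.5%, Adjuster 2 19/126 = 15.1% → the remote team
Simple: the remote team 10/11 = 90.9%, Adjuster 2 4/5 = 80.0% → the remote team
Moderate: the remote team 15/23 = 65.2%, Adjuster 2 18/31 = 58.1% → the remote team
Overall: the remote team 52/144 = 36.1%, Adjuster 2 41/162 = 25.3% → the remote team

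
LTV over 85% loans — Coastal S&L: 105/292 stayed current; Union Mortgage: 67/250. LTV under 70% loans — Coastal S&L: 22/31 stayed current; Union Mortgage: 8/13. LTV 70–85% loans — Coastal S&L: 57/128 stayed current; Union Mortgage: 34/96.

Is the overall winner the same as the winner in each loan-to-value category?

LTV over 85%: Coastal S&L 105/292 = 36.0%, Union Mortgage 67/250 = 26.8% → Coastal S&L
LTV under 70%: Coastal S&L 22/31 = 71.0%, Union Mortgage 8/13 = 61.5% → Coastal S&L
LTV 70–85%: Coastal S&L 57/128 = 44.5%, Union Mortgage 34/96 = 35.4% → Coastal S&L
Overall: Coastal S&L 184/451 = 40.8%, Union Mortgage 109/359 = 30.4% → Coastal S&L
Coastal S&L wins overall and in every loan-to-value group — no reversal.

Yes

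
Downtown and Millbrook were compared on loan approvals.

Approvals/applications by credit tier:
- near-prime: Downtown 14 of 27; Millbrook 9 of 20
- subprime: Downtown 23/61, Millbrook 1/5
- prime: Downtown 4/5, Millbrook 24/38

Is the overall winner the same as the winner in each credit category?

No

Near-prime: Downtown 14/27 = 51.9%, Millbrook 9/20 = 45.0% → Downtown
Subprime: Downtown 23/61 = 37.7%, Millbrook 1/5 = 20.0% → Downtown
Prime: Downtown 4/5 = 80.0%, Millbrook 24/38 = 63.2% → Downtown
Overall: Downtown 41/93 = 44.1%, Millbrook 34/63 = 54.0% → Millbrook
Downtown wins each credit group but Millbrook wins overall — the comparison reverses. Downtown's applications skew toward subprime, which has a lower base rate.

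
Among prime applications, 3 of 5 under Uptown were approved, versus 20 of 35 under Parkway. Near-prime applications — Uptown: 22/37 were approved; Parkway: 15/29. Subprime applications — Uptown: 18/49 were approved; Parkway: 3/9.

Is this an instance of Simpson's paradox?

Prime: Uptown 3/5 = 60.0%, Parkway 20/35 = 57.1% → Uptown
Near-prime: Uptown 22/37 = 59.5%, Parkway 15/29 = 51.7% → Uptown
Subprime: Uptown 18/49 = 36.7%, Parkway 3/9 = 33.3% → Uptown
Overall: Uptown 43/91 = 47.3%, Parkway 38/73 = 52.1% → Parkway
Uptown wins each credit group but Parkway wins overall — the comparison reverses. Uptown's applications skew toward subprime, which has a lower base rate.

Yes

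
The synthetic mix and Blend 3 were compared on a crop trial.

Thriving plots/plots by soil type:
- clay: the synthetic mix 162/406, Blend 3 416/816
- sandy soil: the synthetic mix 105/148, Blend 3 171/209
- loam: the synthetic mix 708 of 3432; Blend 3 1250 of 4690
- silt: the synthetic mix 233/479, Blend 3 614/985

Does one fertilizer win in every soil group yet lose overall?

Clay: the synthetic mix 162/406 = 39.9%, Blend 3 416/816 = 51.0% → Blend 3
Sandy soil: the synthetic mix 105/148 = 70.9%, Blend 3 171/209 = 81.8% → Blend 3
Loam: the synthetic mix 708/3432 = 20.6%, Blend 3 1250/4690 = 26.7% → Blend 3
Silt: the synthetic mix 233/479 = 48.6%, Blend 3 614/985 = 62.3% → Blend 3
Overall: the synthetic mix 1208/4465 = 27.1%, Blend 3 2451/6700 = 36.6% → Blend 3
Blend 3 wins overall and in every soil group — no reversal.

No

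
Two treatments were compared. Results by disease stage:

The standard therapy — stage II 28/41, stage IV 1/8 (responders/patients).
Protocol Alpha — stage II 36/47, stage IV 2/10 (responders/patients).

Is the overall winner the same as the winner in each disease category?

Yes

Stage II: the standard therapy 28/41 = 68.3%, Protocol Alpha 36/47 = 76.6% → Protocol Alpha
Stage IV: the standard therapy 1/8 = 12.5%, Protocol Alpha 2/10 = 20.0% → Protocol Alpha
Overall: the standard therapy 29/49 = 59.2%, Protocol Alpha 38/57 = 66.7% → Protocol Alpha
Protocol Alpha wins overall and in every disease group — no reversal.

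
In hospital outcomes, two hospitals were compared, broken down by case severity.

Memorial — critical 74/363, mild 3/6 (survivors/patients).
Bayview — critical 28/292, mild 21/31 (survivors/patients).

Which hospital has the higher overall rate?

Critical: Memorial 74/363 = 20.4%, Bayview 28/292 = 9.6% → Memorial
Mild: Memorial 3/6 = 50.0%, Bayview 21/31 = 67.7% → Bayview
Overall: Memorial 77/369 = 20.9%, Bayview 49/323 = 15.2% → Memorial
(Neither sweeps every case group, but Memorial has the higher pooled rate.)

Memorial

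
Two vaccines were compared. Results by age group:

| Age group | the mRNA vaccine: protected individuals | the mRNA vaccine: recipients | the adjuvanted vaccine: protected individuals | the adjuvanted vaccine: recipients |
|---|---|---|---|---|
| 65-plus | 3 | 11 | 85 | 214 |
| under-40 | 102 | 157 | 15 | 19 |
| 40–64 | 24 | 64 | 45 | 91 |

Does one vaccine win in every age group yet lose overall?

65-plus: the mRNA vaccine 3/11 = 27.3%, the adjuvanted vaccine 85/214 = 39.7% → the adjuvanted vaccine
Under-40: the mRNA vaccine 102/157 = 65.0%, the adjuvanted vaccine 15/19 = 78.9% → the adjuvanted vaccine
40–64: the mRNA vaccine 24/64 = 37.5%, the adjuvanted vaccine 45/91 = 49.5% → the adjuvanted vaccine
Overall: the mRNA vaccine 129/232 = 55.6%, the adjuvanted vaccine 145/324 = 44.8% → the mRNA vaccine
The adjuvanted vaccine wins each age group but the mRNA vaccine wins overall — the comparison reverses. The adjuvanted vaccine's recipients skew toward 65-plus, which has a lower base rate.

Yes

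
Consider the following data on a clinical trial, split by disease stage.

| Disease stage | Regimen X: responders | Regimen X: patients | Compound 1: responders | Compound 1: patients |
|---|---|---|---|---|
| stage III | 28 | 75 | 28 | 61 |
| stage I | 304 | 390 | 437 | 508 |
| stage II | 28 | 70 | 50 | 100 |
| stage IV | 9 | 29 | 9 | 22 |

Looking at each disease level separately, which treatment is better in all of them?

Stage III: Regimen X 28/75 = 37.3%, Compound 1 28/61 = 45.9% → Compound 1
Stage I: Regimen X 304/390 = 77.9%, Compound 1 437/508 = 86.0% → Compound 1
Stage II: Regimen X 28/70 = 40.0%, Compound 1 50/100 = 50.0% → Compound 1
Stage IV: Regimen X 9/29 = 31.0%, Compound 1 9/22 = 40.9% → Compound 1
Compound 1 has the higher rate in all 4 groups.

Compound 1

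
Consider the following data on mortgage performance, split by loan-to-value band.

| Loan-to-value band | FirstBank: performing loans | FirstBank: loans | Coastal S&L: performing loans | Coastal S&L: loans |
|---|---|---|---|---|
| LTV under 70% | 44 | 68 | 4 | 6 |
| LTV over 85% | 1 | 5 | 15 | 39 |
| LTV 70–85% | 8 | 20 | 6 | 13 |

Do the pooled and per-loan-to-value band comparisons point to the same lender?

LTV under 70%: FirstBank 44/68 = 64.7%, Coastal S&L 4/6 = 66.7% → Coastal S&L
LTV over 85%: FirstBank 1/5 = 20.0%, Coastal S&L 15/39 = 38.5% → Coastal S&L
LTV 70–85%: FirstBank 8/20 = 40.0%, Coastal S&L 6/13 = 46.2% → Coastal S&L
Overall: FirstBank 53/93 = 57.0%, Coastal S&L 25/58 = 43.1% → FirstBank
Coastal S&L wins each loan-to-value group but FirstBank wins overall — the comparison reverses. Coastal S&L's loans skew toward LTV over 85%, which has a lower base rate.

No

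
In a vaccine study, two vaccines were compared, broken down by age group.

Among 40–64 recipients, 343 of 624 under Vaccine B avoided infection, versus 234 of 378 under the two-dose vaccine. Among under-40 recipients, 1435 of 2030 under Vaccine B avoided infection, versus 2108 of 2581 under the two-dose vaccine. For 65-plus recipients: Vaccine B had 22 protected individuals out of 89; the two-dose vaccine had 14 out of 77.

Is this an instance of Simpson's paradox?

40–64: Vaccine B 343/624 = 55.0%, the two-dose vaccine 234/378 = 61.9% → the two-dose vaccine
Under-40: Vaccine B 1435/2030 = 70.7%, the two-dose vaccine 2108/2581 = 81.7% → the two-dose vaccine
65-plus: Vaccine B 22/89 = 24.7%, the two-dose vaccine 14/77 = 18.2% → Vaccine B
Overall: Vaccine B 1800/2743 = 65.6%, the two-dose vaccine 2356/3036 = 77.6% → the two-dose vaccine
Neither sweeps: Vaccine B wins 1 of 3 groups, the two-dose vaccine wins 2. The two-dose vaccine wins overall but not every group — no Simpson reversal.

No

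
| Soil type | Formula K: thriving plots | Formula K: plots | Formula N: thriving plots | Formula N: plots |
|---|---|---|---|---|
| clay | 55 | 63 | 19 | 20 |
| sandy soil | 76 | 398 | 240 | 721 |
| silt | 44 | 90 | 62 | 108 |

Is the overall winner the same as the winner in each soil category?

Clay: Formula K 55/63 = 87.3%, Formula N 19/20 = 95.0% → Formula N
Sandy soil: Formula K 76/398 = 19.1%, Formula N 240/721 = 33.3% → Formula N
Silt: Formula K 44/90 = 48.9%, Formula N 62/108 = 57.4% → Formula N
Overall: Formula K 175/551 = 31.8%, Formula N 321/849 = 37.8% → Formula N
Formula N wins overall and in every soil group — no reversal.

Yes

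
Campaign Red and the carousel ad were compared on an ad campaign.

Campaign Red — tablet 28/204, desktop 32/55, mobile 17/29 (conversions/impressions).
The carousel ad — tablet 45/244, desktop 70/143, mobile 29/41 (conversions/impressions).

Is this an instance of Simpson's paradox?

No

Tablet: Campaign Red 28/204 = 13.7%, the carousel ad 45/244 = 18.4% → the carousel ad
Desktop: Campaign Red 32/55 = 58.2%, the carousel ad 70/143 = 49.0% → Campaign Red
Mobile: Campaign Red 17/29 = 58.6%, the carousel ad 29/41 = 70.7% → the carousel ad
Overall: Campaign Red 77/288 = 26.7%, the carousel ad 144/428 = 33.6% → the carousel ad
Neither sweeps: Campaign Red wins 1 of 3 groups, the carousel ad wins 2. The carousel ad wins overall but not every group — no Simpson reversal.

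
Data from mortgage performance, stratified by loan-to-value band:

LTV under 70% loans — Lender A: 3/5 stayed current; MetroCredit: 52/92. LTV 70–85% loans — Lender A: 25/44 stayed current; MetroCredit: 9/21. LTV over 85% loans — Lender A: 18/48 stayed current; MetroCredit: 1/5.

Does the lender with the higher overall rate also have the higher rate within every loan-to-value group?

LTV under 70%: Lender A 3/5 = 60.0%, MetroCredit 52/92 = 56.5% → Lender A
LTV 70–85%: Lender A 25/44 = 56.8%, MetroCredit 9/21 = 42.9% → Lender A
LTV over 85%: Lender A 18/48 = 37.5%, MetroCredit 1/5 = 20.0% → Lender A
Overall: Lender A 46/97 = 47.4%, MetroCredit 62/118 = 52.5% → MetroCredit
Lender A wins each loan-to-value group but MetroCredit wins overall — the comparison reverses. Lender A's loans skew toward LTV over 85%, which has a lower base rate.

No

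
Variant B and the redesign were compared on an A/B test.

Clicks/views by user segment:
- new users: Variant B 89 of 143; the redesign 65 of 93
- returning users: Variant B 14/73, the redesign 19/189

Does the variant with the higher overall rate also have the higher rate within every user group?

New users: Variant B 89/143 = 62.2%, the redesign 65/93 = 69.9% → the redesign
Returning users: Variant B 14/73 = 19.2%, the redesign 19/189 = 10.1% → Variant B
Overall: Variant B 103/216 = 47.7%, the redesign 84/282 = 29.8% → Variant B
Neither sweeps: Variant B wins 1 of 2 groups, the redesign wins 1. Variant B wins overall but not every group — no Simpson reversal.

No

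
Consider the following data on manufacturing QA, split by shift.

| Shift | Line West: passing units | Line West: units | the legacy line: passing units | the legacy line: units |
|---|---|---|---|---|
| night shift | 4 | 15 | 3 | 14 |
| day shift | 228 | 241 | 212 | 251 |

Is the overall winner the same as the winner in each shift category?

Yes

Night shift: Line West 4/15 = 26.7%, the legacy line 3/14 = 21.4% → Line West
Day shift: Line West 228/241 = 94.6%, the legacy line 212/251 = 84.5% → Line West
Overall: Line West 232/256 = 90.6%, the legacy line 215/265 = 81.1% → Line West
Line West wins overall and in every shift group — no reversal.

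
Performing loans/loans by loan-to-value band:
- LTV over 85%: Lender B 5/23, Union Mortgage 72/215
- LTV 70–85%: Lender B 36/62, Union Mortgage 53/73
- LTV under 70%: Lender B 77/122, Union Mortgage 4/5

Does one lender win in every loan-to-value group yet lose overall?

LTV over 85%: Lender B 5/23 = 21.7%, Union Mortgage 72/215 = 33.5% → Union Mortgage
LTV 70–85%: Lender B 36/62 = 58.1%, Union Mortgage 53/73 = 72.6% → Union Mortgage
LTV under 70%: Lender B 77/122 = 63.1%, Union Mortgage 4/5 = 80.0% → Union Mortgage
Overall: Lender B 118/207 = 57.0%, Union Mortgage 129/293 = 44.0% → Lender B
Union Mortgage wins each loan-to-value group but Lender B wins overall — the comparison reverses. Union Mortgage's loans skew toward LTV over 85%, which has a lower base rate.

Yes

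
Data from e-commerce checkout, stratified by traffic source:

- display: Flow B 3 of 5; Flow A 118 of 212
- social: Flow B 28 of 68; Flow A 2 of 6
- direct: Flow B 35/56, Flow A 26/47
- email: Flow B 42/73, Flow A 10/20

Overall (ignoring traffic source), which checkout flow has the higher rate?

Flow A

Display: Flow B 3/5 = 60.0%, Flow A 118/212 = 55.7% → Flow B
Social: Flow B 28/68 = 41.2%, Flow A 2/6 = 33.3% → Flow B
Direct: Flow B 35/56 = 62.5%, Flow A 26/47 = 55.3% → Flow B
Email: Flow B 42/73 = 57.5%, Flow A 10/20 = 50.0% → Flow B
Overall: Flow B 108/202 = 53.5%, Flow A 156/285 = 54.7% → Flow A
(Flow B wins every traffic group but Flow A wins overall — Flow B's sessions skew toward the low-rate social group.)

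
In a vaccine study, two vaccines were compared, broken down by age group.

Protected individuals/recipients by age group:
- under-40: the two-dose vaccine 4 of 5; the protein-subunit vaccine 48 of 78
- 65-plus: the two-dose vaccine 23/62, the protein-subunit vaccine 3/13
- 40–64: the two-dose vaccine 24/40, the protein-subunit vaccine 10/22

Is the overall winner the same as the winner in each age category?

Under-40: the two-dose vaccine 4/5 = 80.0%, the protein-subunit vaccine 48/78 = 61.5% → the two-dose vaccine
65-plus: the two-dose vaccine 23/62 = 37.1%, the protein-subunit vaccine 3/13 = 23.1% → the two-dose vaccine
40–64: the two-dose vaccine 24/40 = 60.0%, the protein-subunit vaccine 10/22 = 45.5% → the two-dose vaccine
Overall: the two-dose vaccine 51/107 = 47.7%, the protein-subunit vaccine 61/113 = 54.0% → the protein-subunit vaccine
The two-dose vaccine wins each age group but the protein-subunit vaccine wins overall — the comparison reverses. The two-dose vaccine's recipients skew toward 65-plus, which has a lower base rate.

No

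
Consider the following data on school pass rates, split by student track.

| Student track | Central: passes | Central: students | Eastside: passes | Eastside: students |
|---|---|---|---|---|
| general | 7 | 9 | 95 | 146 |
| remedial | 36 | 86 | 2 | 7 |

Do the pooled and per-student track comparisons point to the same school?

No

General: Central 7/9 = 77.8%, Eastside 95/146 = 65.1% → Central
Remedial: Central 36/86 = 41.9%, Eastside 2/7 = 28.6% → Central
Overall: Central 43/95 = 45.3%, Eastside 97/153 = 63.4% → Eastside
Central wins each student group but Eastside wins overall — the comparison reverses. Central's students skew toward remedial, which has a lower base rate.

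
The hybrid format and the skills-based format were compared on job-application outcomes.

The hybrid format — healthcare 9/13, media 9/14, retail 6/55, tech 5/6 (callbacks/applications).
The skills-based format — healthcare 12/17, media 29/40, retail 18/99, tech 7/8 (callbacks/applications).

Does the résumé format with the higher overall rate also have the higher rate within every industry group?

Healthcare: the hybrid format 9/13 = 69.2%, the skills-based format 12/17 = 70.6% → the skills-based format
Media: the hybrid format 9/14 = 64.3%, the skills-based format 29/40 = 72.5% → the skills-based format
Retail: the hybrid format 6/55 = 10.9%, the skills-based format 18/99 = 18.2% → the skills-based format
Tech: the hybrid format 5/6 = 83.3%, the skills-based format 7/8 = 87.5% → the skills-based format
Overall: the hybrid format 29/88 = 33.0%, the skills-based format 66/164 = 40.2% → the skills-based format
The skills-based format wins overall and in every industry group — no reversal.

Yes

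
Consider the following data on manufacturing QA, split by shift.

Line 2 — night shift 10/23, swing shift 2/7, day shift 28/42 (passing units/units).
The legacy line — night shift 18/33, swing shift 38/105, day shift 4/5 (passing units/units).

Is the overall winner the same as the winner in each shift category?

Night shift: Line 2 10/23 = 43.5%, the legacy line 18/33 = 54.5% → the legacy line
Swing shift: Line 2 2/7 = 28.6%, the legacy line 38/105 = 36.2% → the legacy line
Day shift: Line 2 28/42 = 66.7%, the legacy line 4/5 = 80.0% → the legacy line
Overall: Line 2 40/72 = 55.6%, the legacy line 60/143 = 42.0% → Line 2
The legacy line wins each shift group but Line 2 wins overall — the comparison reverses. The legacy line's units skew toward swing shift, which has a lower base rate.

No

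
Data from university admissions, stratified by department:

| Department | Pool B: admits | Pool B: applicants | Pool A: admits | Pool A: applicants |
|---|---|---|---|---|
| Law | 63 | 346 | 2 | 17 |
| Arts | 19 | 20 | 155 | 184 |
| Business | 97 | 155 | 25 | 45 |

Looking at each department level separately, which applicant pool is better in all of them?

Law: Pool B 63/346 = 18.2%, Pool A 2/17 = 11.8% → Pool B
Arts: Pool B 19/20 = 95.0%, Pool A 155/184 = 84.2% → Pool B
Business: Pool B 97/155 = 62.6%, Pool A 25/45 = 55.6% → Pool B
Pool B has the higher rate in all 3 groups.

Pool B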